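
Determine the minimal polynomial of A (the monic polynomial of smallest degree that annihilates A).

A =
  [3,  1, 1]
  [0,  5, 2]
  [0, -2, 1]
x^2 - 6*x + 9

The characteristic polynomial is χ_A(x) = (x - 3)^3, so the eigenvalues are known. The minimal polynomial is
  m_A(x) = Π_λ (x − λ)^{k_λ}
where k_λ is the size of the *largest* Jordan block for λ (equivalently, the smallest k with (A − λI)^k v = 0 for every generalised eigenvector v of λ).

  λ = 3: largest Jordan block has size 2, contributing (x − 3)^2

So m_A(x) = (x - 3)^2 = x^2 - 6*x + 9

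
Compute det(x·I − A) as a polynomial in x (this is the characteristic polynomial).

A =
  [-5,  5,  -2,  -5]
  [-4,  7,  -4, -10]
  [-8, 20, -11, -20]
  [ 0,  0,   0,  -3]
x^4 + 12*x^3 + 54*x^2 + 108*x + 81

Expanding det(x·I − A) (e.g. by cofactor expansion or by noting that A is similar to its Jordan form J, which has the same characteristic polynomial as A) gives
  χ_A(x) = x^4 + 12*x^3 + 54*x^2 + 108*x + 81
which factors as (x + 3)^4. The eigenvalues (with algebraic multiplicities) are λ = -3 with multiplicity 4.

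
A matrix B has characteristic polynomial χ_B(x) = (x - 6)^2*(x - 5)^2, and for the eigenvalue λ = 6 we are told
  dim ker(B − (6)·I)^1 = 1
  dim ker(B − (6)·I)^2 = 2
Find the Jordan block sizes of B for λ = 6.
Block sizes for λ = 6: [2]

From the dimensions of kernels of powers, the number of Jordan blocks of size at least j is d_j − d_{j−1} where d_j = dim ker(N^j) (with d_0 = 0). Computing the differences gives [1, 1].
The number of blocks of size exactly k is (#blocks of size ≥ k) − (#blocks of size ≥ k + 1), so the partition is: 1 block(s) of size 2.
In nonincreasing order the block sizes are [2].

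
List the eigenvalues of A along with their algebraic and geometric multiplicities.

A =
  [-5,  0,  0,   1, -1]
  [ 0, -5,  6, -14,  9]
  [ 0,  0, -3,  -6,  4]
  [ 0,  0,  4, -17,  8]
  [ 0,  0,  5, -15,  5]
λ = -5: alg = 5, geom = 2

Step 1 — factor the characteristic polynomial to read off the algebraic multiplicities:
  χ_A(x) = (x + 5)^5

Step 2 — compute geometric multiplicities via the rank-nullity identity g(λ) = n − rank(A − λI):
  rank(A − (-5)·I) = 3, so dim ker(A − (-5)·I) = n − 3 = 2

Summary:
  λ = -5: algebraic multiplicity = 5, geometric multiplicity = 2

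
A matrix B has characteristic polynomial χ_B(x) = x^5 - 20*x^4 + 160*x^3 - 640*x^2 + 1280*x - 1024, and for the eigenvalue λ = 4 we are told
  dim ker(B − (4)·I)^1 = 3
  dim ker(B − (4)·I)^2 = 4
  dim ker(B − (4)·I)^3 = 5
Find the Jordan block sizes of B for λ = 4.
Block sizes for λ = 4: [3, 1, 1]

From the dimensions of kernels of powers, the number of Jordan blocks of size at least j is d_j − d_{j−1} where d_j = dim ker(N^j) (with d_0 = 0). Computing the differences gives [3, 1, 1].
The number of blocks of size exactly k is (#blocks of size ≥ k) − (#blocks of size ≥ k + 1), so the partition is: 2 block(s) of size 1, 1 block(s) of size 3.
In nonincreasing order the block sizes are [3, 1, 1].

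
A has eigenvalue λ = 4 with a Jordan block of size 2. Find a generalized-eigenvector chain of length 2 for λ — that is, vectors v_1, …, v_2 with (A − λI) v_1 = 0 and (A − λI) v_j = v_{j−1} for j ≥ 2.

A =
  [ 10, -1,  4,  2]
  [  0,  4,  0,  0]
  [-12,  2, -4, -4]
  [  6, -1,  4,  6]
A Jordan chain for λ = 4 of length 2:
v_1 = (6, 0, -12, 6)ᵀ
v_2 = (1, 0, 0, 0)ᵀ

Let N = A − (4)·I. We want v_2 with N^2 v_2 = 0 but N^1 v_2 ≠ 0; then v_{j-1} := N · v_j for j = 2, …, 2.

Pick v_2 = (1, 0, 0, 0)ᵀ.
Then v_1 = N · v_2 = (6, 0, -12, 6)ᵀ.

Sanity check: (A − (4)·I) v_1 = (0, 0, 0, 0)ᵀ = 0. ✓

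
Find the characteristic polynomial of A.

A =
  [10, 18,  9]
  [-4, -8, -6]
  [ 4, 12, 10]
x^3 - 12*x^2 + 48*x - 64

Expanding det(x·I − A) (e.g. by cofactor expansion or by noting that A is similar to its Jordan form J, which has the same characteristic polynomial as A) gives
  χ_A(x) = x^3 - 12*x^2 + 48*x - 64
which factors as (x - 4)^3. The eigenvalues (with algebraic multiplicities) are λ = 4 with multiplicity 3.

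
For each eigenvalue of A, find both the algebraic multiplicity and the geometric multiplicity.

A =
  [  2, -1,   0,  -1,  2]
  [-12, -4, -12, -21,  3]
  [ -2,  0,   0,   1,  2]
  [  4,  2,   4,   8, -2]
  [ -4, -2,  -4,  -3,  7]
λ = 2: alg = 4, geom = 2; λ = 5: alg = 1, geom = 1

Step 1 — factor the characteristic polynomial to read off the algebraic multiplicities:
  χ_A(x) = (x - 5)*(x - 2)^4

Step 2 — compute geometric multiplicities via the rank-nullity identity g(λ) = n − rank(A − λI):
  rank(A − (2)·I) = 3, so dim ker(A − (2)·I) = n − 3 = 2
  rank(A − (5)·I) = 4, so dim ker(A − (5)·I) = n − 4 = 1

Summary:
  λ = 2: algebraic multiplicity = 4, geometric multiplicity = 2
  λ = 5: algebraic multiplicity = 1, geometric multiplicity = 1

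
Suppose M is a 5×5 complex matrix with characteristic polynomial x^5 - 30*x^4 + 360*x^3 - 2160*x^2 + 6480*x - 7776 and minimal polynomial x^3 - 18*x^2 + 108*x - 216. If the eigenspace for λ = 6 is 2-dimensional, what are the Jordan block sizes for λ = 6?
Block sizes for λ = 6: [3, 2]

Step 1 — from the characteristic polynomial, algebraic multiplicity of λ = 6 is 5. From dim ker(M − (6)·I) = 2, there are exactly 2 Jordan blocks for λ = 6.
Step 2 — from the minimal polynomial, the factor (x − 6)^3 tells us the largest block for λ = 6 has size 3.
Step 3 — with total size 5, 2 blocks, and largest block 3, the block sizes (in nonincreasing order) are [3, 2].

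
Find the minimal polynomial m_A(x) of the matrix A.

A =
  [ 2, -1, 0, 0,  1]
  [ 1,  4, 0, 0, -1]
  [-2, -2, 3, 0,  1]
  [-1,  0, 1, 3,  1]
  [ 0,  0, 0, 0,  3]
x^3 - 9*x^2 + 27*x - 27

The characteristic polynomial is χ_A(x) = (x - 3)^5, so the eigenvalues are known. The minimal polynomial is
  m_A(x) = Π_λ (x − λ)^{k_λ}
where k_λ is the size of the *largest* Jordan block for λ (equivalently, the smallest k with (A − λI)^k v = 0 for every generalised eigenvector v of λ).

  λ = 3: largest Jordan block has size 3, contributing (x − 3)^3

So m_A(x) = (x - 3)^3 = x^3 - 9*x^2 + 27*x - 27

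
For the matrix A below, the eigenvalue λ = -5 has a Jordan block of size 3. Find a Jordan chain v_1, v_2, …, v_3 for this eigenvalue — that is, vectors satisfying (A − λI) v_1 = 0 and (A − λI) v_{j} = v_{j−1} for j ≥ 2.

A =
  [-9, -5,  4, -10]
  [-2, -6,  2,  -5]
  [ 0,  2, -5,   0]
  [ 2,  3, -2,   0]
A Jordan chain for λ = -5 of length 3:
v_1 = (6, 0, -4, -4)ᵀ
v_2 = (-4, -2, 0, 2)ᵀ
v_3 = (1, 0, 0, 0)ᵀ

Let N = A − (-5)·I. We want v_3 with N^3 v_3 = 0 but N^2 v_3 ≠ 0; then v_{j-1} := N · v_j for j = 3, …, 2.

Pick v_3 = (1, 0, 0, 0)ᵀ.
Then v_2 = N · v_3 = (-4, -2, 0, 2)ᵀ.
Then v_1 = N · v_2 = (6, 0, -4, -4)ᵀ.

Sanity check: (A − (-5)·I) v_1 = (0, 0, 0, 0)ᵀ = 0. ✓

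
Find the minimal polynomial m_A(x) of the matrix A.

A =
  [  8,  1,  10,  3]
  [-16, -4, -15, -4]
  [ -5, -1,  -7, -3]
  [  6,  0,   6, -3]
x^4 + 6*x^3 - 54*x - 81

The characteristic polynomial is χ_A(x) = (x - 3)*(x + 3)^3, so the eigenvalues are known. The minimal polynomial is
  m_A(x) = Π_λ (x − λ)^{k_λ}
where k_λ is the size of the *largest* Jordan block for λ (equivalently, the smallest k with (A − λI)^k v = 0 for every generalised eigenvector v of λ).

  λ = -3: largest Jordan block has size 3, contributing (x + 3)^3
  λ = 3: largest Jordan block has size 1, contributing (x − 3)

So m_A(x) = (x - 3)*(x + 3)^3 = x^4 + 6*x^3 - 54*x - 81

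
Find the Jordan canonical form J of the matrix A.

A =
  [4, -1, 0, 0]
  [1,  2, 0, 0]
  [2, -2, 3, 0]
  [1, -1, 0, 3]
J_2(3) ⊕ J_1(3) ⊕ J_1(3)

The characteristic polynomial is
  det(x·I − A) = x^4 - 12*x^3 + 54*x^2 - 108*x + 81 = (x - 3)^4

Eigenvalues and multiplicities (the geometric multiplicity of λ is n − rank(A − λI), which equals the number of Jordan blocks for λ):
  λ = 3: algebraic multiplicity = 4, geometric multiplicity = 3

Determining the block sizes for each eigenvalue:
  λ = 3: 3 blocks summing to 4 forces exactly one block of size 2 and the rest size 1 → block sizes [2, 1, 1]

Assembling the blocks gives a Jordan form
J =
  [3, 1, 0, 0]
  [0, 3, 0, 0]
  [0, 0, 3, 0]
  [0, 0, 0, 3]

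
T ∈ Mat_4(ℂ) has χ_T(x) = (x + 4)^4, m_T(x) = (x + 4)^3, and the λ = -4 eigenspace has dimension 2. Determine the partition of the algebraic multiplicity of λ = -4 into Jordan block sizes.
Block sizes for λ = -4: [3, 1]

Step 1 — from the characteristic polynomial, algebraic multiplicity of λ = -4 is 4. From dim ker(T − (-4)·I) = 2, there are exactly 2 Jordan blocks for λ = -4.
Step 2 — from the minimal polynomial, the factor (x + 4)^3 tells us the largest block for λ = -4 has size 3.
Step 3 — with total size 4, 2 blocks, and largest block 3, the block sizes (in nonincreasing order) are [3, 1].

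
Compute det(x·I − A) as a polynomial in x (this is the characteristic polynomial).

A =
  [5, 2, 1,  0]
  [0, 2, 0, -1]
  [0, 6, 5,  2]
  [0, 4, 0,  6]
x^4 - 18*x^3 + 121*x^2 - 360*x + 400

Expanding det(x·I − A) (e.g. by cofactor expansion or by noting that A is similar to its Jordan form J, which has the same characteristic polynomial as A) gives
  χ_A(x) = x^4 - 18*x^3 + 121*x^2 - 360*x + 400
which factors as (x - 5)^2*(x - 4)^2. The eigenvalues (with algebraic multiplicities) are λ = 4 with multiplicity 2, λ = 5 with multiplicity 2.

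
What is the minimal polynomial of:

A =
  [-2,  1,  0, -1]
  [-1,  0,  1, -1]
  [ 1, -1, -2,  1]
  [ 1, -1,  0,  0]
x^3 + 3*x^2 + 3*x + 1

The characteristic polynomial is χ_A(x) = (x + 1)^4, so the eigenvalues are known. The minimal polynomial is
  m_A(x) = Π_λ (x − λ)^{k_λ}
where k_λ is the size of the *largest* Jordan block for λ (equivalently, the smallest k with (A − λI)^k v = 0 for every generalised eigenvector v of λ).

  λ = -1: largest Jordan block has size 3, contributing (x + 1)^3

So m_A(x) = (x + 1)^3 = x^3 + 3*x^2 + 3*x + 1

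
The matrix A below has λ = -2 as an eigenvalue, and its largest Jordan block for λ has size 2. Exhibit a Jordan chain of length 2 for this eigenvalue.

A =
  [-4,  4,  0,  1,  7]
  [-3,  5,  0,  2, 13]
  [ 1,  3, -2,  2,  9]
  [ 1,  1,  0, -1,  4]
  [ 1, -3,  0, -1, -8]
A Jordan chain for λ = -2 of length 2:
v_1 = (-2, -3, 1, 1, 1)ᵀ
v_2 = (1, 0, 0, 0, 0)ᵀ

Let N = A − (-2)·I. We want v_2 with N^2 v_2 = 0 but N^1 v_2 ≠ 0; then v_{j-1} := N · v_j for j = 2, …, 2.

Pick v_2 = (1, 0, 0, 0, 0)ᵀ.
Then v_1 = N · v_2 = (-2, -3, 1, 1, 1)ᵀ.

Sanity check: (A − (-2)·I) v_1 = (0, 0, 0, 0, 0)ᵀ = 0. ✓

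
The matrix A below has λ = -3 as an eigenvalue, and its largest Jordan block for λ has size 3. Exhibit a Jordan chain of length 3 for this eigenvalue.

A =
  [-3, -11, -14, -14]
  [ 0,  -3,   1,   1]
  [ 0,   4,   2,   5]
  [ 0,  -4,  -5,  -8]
A Jordan chain for λ = -3 of length 3:
v_1 = (-11, 0, 4, -4)ᵀ
v_2 = (-14, 1, 5, -5)ᵀ
v_3 = (0, 0, 1, 0)ᵀ

Let N = A − (-3)·I. We want v_3 with N^3 v_3 = 0 but N^2 v_3 ≠ 0; then v_{j-1} := N · v_j for j = 3, …, 2.

Pick v_3 = (0, 0, 1, 0)ᵀ.
Then v_2 = N · v_3 = (-14, 1, 5, -5)ᵀ.
Then v_1 = N · v_2 = (-11, 0, 4, -4)ᵀ.

Sanity check: (A − (-3)·I) v_1 = (0, 0, 0, 0)ᵀ = 0. ✓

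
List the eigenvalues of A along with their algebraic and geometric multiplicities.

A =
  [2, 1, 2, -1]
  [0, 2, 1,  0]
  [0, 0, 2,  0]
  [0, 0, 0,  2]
λ = 2: alg = 4, geom = 2

Step 1 — factor the characteristic polynomial to read off the algebraic multiplicities:
  χ_A(x) = (x - 2)^4

Step 2 — compute geometric multiplicities via the rank-nullity identity g(λ) = n − rank(A − λI):
  rank(A − (2)·I) = 2, so dim ker(A − (2)·I) = n − 2 = 2

Summary:
  λ = 2: algebraic multiplicity = 4, geometric multiplicity = 2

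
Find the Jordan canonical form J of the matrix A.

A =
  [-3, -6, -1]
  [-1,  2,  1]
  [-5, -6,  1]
J_1(-4) ⊕ J_2(2)

The characteristic polynomial is
  det(x·I − A) = x^3 - 12*x + 16 = (x - 2)^2*(x + 4)

Eigenvalues and multiplicities (the geometric multiplicity of λ is n − rank(A − λI), which equals the number of Jordan blocks for λ):
  λ = -4: algebraic multiplicity = 1, geometric multiplicity = 1
  λ = 2: algebraic multiplicity = 2, geometric multiplicity = 1

Determining the block sizes for each eigenvalue:
  λ = -4: one block (gm = 1), so the single block has size am = 1 → block sizes [1]
  λ = 2: one block (gm = 1), so the single block has size am = 2 → block sizes [2]

Assembling the blocks gives a Jordan form
J =
  [-4, 0, 0]
  [ 0, 2, 1]
  [ 0, 0, 2]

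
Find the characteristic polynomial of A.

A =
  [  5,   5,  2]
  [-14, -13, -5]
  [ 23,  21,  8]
x^3

Expanding det(x·I − A) (e.g. by cofactor expansion or by noting that A is similar to its Jordan form J, which has the same characteristic polynomial as A) gives
  χ_A(x) = x^3
which factors as x^3. The eigenvalues (with algebraic multiplicities) are λ = 0 with multiplicity 3.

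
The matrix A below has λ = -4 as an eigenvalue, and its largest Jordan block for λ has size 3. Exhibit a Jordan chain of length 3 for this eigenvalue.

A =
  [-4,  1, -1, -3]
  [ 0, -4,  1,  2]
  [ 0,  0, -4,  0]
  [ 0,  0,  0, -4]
A Jordan chain for λ = -4 of length 3:
v_1 = (1, 0, 0, 0)ᵀ
v_2 = (-1, 1, 0, 0)ᵀ
v_3 = (0, 0, 1, 0)ᵀ

Let N = A − (-4)·I. We want v_3 with N^3 v_3 = 0 but N^2 v_3 ≠ 0; then v_{j-1} := N · v_j for j = 3, …, 2.

Pick v_3 = (0, 0, 1, 0)ᵀ.
Then v_2 = N · v_3 = (-1, 1, 0, 0)ᵀ.
Then v_1 = N · v_2 = (1, 0, 0, 0)ᵀ.

Sanity check: (A − (-4)·I) v_1 = (0, 0, 0, 0)ᵀ = 0. ✓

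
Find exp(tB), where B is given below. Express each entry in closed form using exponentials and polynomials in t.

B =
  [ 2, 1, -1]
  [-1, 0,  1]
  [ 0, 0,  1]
e^{tB} =
  [t*exp(t) + exp(t), t*exp(t), -t*exp(t)]
  [-t*exp(t), -t*exp(t) + exp(t), t*exp(t)]
  [0, 0, exp(t)]

Strategy: write B = P · J · P⁻¹ where J is a Jordan canonical form, so e^{tB} = P · e^{tJ} · P⁻¹, and e^{tJ} can be computed block-by-block.

B has Jordan form
J =
  [1, 1, 0]
  [0, 1, 0]
  [0, 0, 1]
(up to reordering of blocks).

Per-block formulas:
  For a 2×2 Jordan block J_2(1): exp(t · J_2(1)) = e^(1t)·(I + t·N), where N is the 2×2 nilpotent shift.
  For a 1×1 block at λ = 1: exp(t · [1]) = [e^(1t)].

After assembling e^{tJ} and conjugating by P, we get:

e^{tB} =
  [t*exp(t) + exp(t), t*exp(t), -t*exp(t)]
  [-t*exp(t), -t*exp(t) + exp(t), t*exp(t)]
  [0, 0, exp(t)]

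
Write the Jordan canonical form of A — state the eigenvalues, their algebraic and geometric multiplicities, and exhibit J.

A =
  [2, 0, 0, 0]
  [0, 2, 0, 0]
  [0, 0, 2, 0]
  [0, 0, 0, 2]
J_1(2) ⊕ J_1(2) ⊕ J_1(2) ⊕ J_1(2)

The characteristic polynomial is
  det(x·I − A) = x^4 - 8*x^3 + 24*x^2 - 32*x + 16 = (x - 2)^4

Eigenvalues and multiplicities (the geometric multiplicity of λ is n − rank(A − λI), which equals the number of Jordan blocks for λ):
  λ = 2: algebraic multiplicity = 4, geometric multiplicity = 4

Determining the block sizes for each eigenvalue:
  λ = 2: gm = am = 4, so every block has size 1 → block sizes [1, 1, 1, 1]

Assembling the blocks gives a Jordan form
J =
  [2, 0, 0, 0]
  [0, 2, 0, 0]
  [0, 0, 2, 0]
  [0, 0, 0, 2]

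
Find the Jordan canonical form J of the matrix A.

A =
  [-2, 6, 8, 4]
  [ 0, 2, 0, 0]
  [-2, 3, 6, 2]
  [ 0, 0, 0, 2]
J_2(2) ⊕ J_1(2) ⊕ J_1(2)

The characteristic polynomial is
  det(x·I − A) = x^4 - 8*x^3 + 24*x^2 - 32*x + 16 = (x - 2)^4

Eigenvalues and multiplicities (the geometric multiplicity of λ is n − rank(A − λI), which equals the number of Jordan blocks for λ):
  λ = 2: algebraic multiplicity = 4, geometric multiplicity = 3

Determining the block sizes for each eigenvalue:
  λ = 2: 3 blocks summing to 4 forces exactly one block of size 2 and the rest size 1 → block sizes [2, 1, 1]

Assembling the blocks gives a Jordan form
J =
  [2, 1, 0, 0]
  [0, 2, 0, 0]
  [0, 0, 2, 0]
  [0, 0, 0, 2]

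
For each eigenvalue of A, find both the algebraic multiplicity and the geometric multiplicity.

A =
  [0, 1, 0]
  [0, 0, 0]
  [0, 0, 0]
λ = 0: alg = 3, geom = 2

Step 1 — factor the characteristic polynomial to read off the algebraic multiplicities:
  χ_A(x) = x^3

Step 2 — compute geometric multiplicities via the rank-nullity identity g(λ) = n − rank(A − λI):
  rank(A − (0)·I) = 1, so dim ker(A − (0)·I) = n − 1 = 2

Summary:
  λ = 0: algebraic multiplicity = 3, geometric multiplicity = 2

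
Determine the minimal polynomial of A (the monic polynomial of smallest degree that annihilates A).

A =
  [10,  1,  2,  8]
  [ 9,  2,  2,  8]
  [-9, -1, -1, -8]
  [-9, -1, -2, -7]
x^2 - 2*x + 1

The characteristic polynomial is χ_A(x) = (x - 1)^4, so the eigenvalues are known. The minimal polynomial is
  m_A(x) = Π_λ (x − λ)^{k_λ}
where k_λ is the size of the *largest* Jordan block for λ (equivalently, the smallest k with (A − λI)^k v = 0 for every generalised eigenvector v of λ).

  λ = 1: largest Jordan block has size 2, contributing (x − 1)^2

So m_A(x) = (x - 1)^2 = x^2 - 2*x + 1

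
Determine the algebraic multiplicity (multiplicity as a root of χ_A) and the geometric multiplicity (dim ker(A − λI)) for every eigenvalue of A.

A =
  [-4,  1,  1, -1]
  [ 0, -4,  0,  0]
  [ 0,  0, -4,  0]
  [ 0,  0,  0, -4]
λ = -4: alg = 4, geom = 3

Step 1 — factor the characteristic polynomial to read off the algebraic multiplicities:
  χ_A(x) = (x + 4)^4

Step 2 — compute geometric multiplicities via the rank-nullity identity g(λ) = n − rank(A − λI):
  rank(A − (-4)·I) = 1, so dim ker(A − (-4)·I) = n − 1 = 3

Summary:
  λ = -4: algebraic multiplicity = 4, geometric multiplicity = 3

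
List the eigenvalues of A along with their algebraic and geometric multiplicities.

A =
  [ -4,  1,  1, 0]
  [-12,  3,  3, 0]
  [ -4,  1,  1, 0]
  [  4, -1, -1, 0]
λ = 0: alg = 4, geom = 3

Step 1 — factor the characteristic polynomial to read off the algebraic multiplicities:
  χ_A(x) = x^4

Step 2 — compute geometric multiplicities via the rank-nullity identity g(λ) = n − rank(A − λI):
  rank(A − (0)·I) = 1, so dim ker(A − (0)·I) = n − 1 = 3

Summary:
  λ = 0: algebraic multiplicity = 4, geometric multiplicity = 3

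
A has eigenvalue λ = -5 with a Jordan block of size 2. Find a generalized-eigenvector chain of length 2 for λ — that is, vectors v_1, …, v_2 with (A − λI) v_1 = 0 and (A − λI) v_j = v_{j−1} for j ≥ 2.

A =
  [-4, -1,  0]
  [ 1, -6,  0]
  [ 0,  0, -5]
A Jordan chain for λ = -5 of length 2:
v_1 = (1, 1, 0)ᵀ
v_2 = (1, 0, 0)ᵀ

Let N = A − (-5)·I. We want v_2 with N^2 v_2 = 0 but N^1 v_2 ≠ 0; then v_{j-1} := N · v_j for j = 2, …, 2.

Pick v_2 = (1, 0, 0)ᵀ.
Then v_1 = N · v_2 = (1, 1, 0)ᵀ.

Sanity check: (A − (-5)·I) v_1 = (0, 0, 0)ᵀ = 0. ✓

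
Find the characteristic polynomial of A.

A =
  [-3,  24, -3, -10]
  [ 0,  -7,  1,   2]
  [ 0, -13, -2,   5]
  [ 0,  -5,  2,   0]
x^4 + 12*x^3 + 54*x^2 + 108*x + 81

Expanding det(x·I − A) (e.g. by cofactor expansion or by noting that A is similar to its Jordan form J, which has the same characteristic polynomial as A) gives
  χ_A(x) = x^4 + 12*x^3 + 54*x^2 + 108*x + 81
which factors as (x + 3)^4. The eigenvalues (with algebraic multiplicities) are λ = -3 with multiplicity 4.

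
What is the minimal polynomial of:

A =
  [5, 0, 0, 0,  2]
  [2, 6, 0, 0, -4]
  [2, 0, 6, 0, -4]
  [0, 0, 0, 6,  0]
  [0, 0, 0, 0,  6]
x^2 - 11*x + 30

The characteristic polynomial is χ_A(x) = (x - 6)^4*(x - 5), so the eigenvalues are known. The minimal polynomial is
  m_A(x) = Π_λ (x − λ)^{k_λ}
where k_λ is the size of the *largest* Jordan block for λ (equivalently, the smallest k with (A − λI)^k v = 0 for every generalised eigenvector v of λ).

  λ = 5: largest Jordan block has size 1, contributing (x − 5)
  λ = 6: largest Jordan block has size 1, contributing (x − 6)

So m_A(x) = (x - 6)*(x - 5) = x^2 - 11*x + 30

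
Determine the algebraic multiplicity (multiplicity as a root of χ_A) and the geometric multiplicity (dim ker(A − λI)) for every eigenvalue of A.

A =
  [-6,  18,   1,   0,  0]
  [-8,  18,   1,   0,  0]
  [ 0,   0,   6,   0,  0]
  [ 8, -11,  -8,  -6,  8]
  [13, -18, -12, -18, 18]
λ = 6: alg = 5, geom = 2

Step 1 — factor the characteristic polynomial to read off the algebraic multiplicities:
  χ_A(x) = (x - 6)^5

Step 2 — compute geometric multiplicities via the rank-nullity identity g(λ) = n − rank(A − λI):
  rank(A − (6)·I) = 3, so dim ker(A − (6)·I) = n − 3 = 2

Summary:
  λ = 6: algebraic multiplicity = 5, geometric multiplicity = 2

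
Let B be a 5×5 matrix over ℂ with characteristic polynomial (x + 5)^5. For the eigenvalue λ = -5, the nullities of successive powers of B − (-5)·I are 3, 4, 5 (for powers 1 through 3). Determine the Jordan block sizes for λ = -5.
Block sizes for λ = -5: [3, 1, 1]

From the dimensions of kernels of powers, the number of Jordan blocks of size at least j is d_j − d_{j−1} where d_j = dim ker(N^j) (with d_0 = 0). Computing the differences gives [3, 1, 1].
The number of blocks of size exactly k is (#blocks of size ≥ k) − (#blocks of size ≥ k + 1), so the partition is: 2 block(s) of size 1, 1 block(s) of size 3.
In nonincreasing order the block sizes are [3, 1, 1].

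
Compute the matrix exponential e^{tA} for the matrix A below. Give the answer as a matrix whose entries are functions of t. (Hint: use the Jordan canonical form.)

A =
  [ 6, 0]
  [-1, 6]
e^{tA} =
  [exp(6*t), 0]
  [-t*exp(6*t), exp(6*t)]

Strategy: write A = P · J · P⁻¹ where J is a Jordan canonical form, so e^{tA} = P · e^{tJ} · P⁻¹, and e^{tJ} can be computed block-by-block.

A has Jordan form
J =
  [6, 1]
  [0, 6]
(up to reordering of blocks).

Per-block formulas:
  For a 2×2 Jordan block J_2(6): exp(t · J_2(6)) = e^(6t)·(I + t·N), where N is the 2×2 nilpotent shift.

After assembling e^{tJ} and conjugating by P, we get:

e^{tA} =
  [exp(6*t), 0]
  [-t*exp(6*t), exp(6*t)]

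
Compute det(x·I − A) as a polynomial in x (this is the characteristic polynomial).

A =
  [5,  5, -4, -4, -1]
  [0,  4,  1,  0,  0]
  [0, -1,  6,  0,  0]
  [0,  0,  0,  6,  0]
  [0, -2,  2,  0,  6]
x^5 - 27*x^4 + 291*x^3 - 1565*x^2 + 4200*x - 4500

Expanding det(x·I − A) (e.g. by cofactor expansion or by noting that A is similar to its Jordan form J, which has the same characteristic polynomial as A) gives
  χ_A(x) = x^5 - 27*x^4 + 291*x^3 - 1565*x^2 + 4200*x - 4500
which factors as (x - 6)^2*(x - 5)^3. The eigenvalues (with algebraic multiplicities) are λ = 5 with multiplicity 3, λ = 6 with multiplicity 2.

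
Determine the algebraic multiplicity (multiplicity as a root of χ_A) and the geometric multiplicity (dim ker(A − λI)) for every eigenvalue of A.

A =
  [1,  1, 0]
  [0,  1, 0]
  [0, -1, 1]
λ = 1: alg = 3, geom = 2

Step 1 — factor the characteristic polynomial to read off the algebraic multiplicities:
  χ_A(x) = (x - 1)^3

Step 2 — compute geometric multiplicities via the rank-nullity identity g(λ) = n − rank(A − λI):
  rank(A − (1)·I) = 1, so dim ker(A − (1)·I) = n − 1 = 2

Summary:
  λ = 1: algebraic multiplicity = 3, geometric multiplicity = 2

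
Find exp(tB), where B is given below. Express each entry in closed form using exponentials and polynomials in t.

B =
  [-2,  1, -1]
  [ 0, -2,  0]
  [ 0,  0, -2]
e^{tB} =
  [exp(-2*t), t*exp(-2*t), -t*exp(-2*t)]
  [0, exp(-2*t), 0]
  [0, 0, exp(-2*t)]

Strategy: write B = P · J · P⁻¹ where J is a Jordan canonical form, so e^{tB} = P · e^{tJ} · P⁻¹, and e^{tJ} can be computed block-by-block.

B has Jordan form
J =
  [-2,  1,  0]
  [ 0, -2,  0]
  [ 0,  0, -2]
(up to reordering of blocks).

Per-block formulas:
  For a 2×2 Jordan block J_2(-2): exp(t · J_2(-2)) = e^(-2t)·(I + t·N), where N is the 2×2 nilpotent shift.
  For a 1×1 block at λ = -2: exp(t · [-2]) = [e^(-2t)].

After assembling e^{tJ} and conjugating by P, we get:

e^{tB} =
  [exp(-2*t), t*exp(-2*t), -t*exp(-2*t)]
  [0, exp(-2*t), 0]
  [0, 0, exp(-2*t)]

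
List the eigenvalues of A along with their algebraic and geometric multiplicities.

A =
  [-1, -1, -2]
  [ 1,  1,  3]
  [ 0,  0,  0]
λ = 0: alg = 3, geom = 1

Step 1 — factor the characteristic polynomial to read off the algebraic multiplicities:
  χ_A(x) = x^3

Step 2 — compute geometric multiplicities via the rank-nullity identity g(λ) = n − rank(A − λI):
  rank(A − (0)·I) = 2, so dim ker(A − (0)·I) = n − 2 = 1

Summary:
  λ = 0: algebraic multiplicity = 3, geometric multiplicity = 1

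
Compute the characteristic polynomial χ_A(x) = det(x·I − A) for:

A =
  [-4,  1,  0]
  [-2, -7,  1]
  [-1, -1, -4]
x^3 + 15*x^2 + 75*x + 125

Expanding det(x·I − A) (e.g. by cofactor expansion or by noting that A is similar to its Jordan form J, which has the same characteristic polynomial as A) gives
  χ_A(x) = x^3 + 15*x^2 + 75*x + 125
which factors as (x + 5)^3. The eigenvalues (with algebraic multiplicities) are λ = -5 with multiplicity 3.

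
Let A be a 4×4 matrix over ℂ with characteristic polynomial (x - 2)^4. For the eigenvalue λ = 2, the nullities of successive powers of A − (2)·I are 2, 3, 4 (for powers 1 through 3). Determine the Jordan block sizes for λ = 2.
Block sizes for λ = 2: [3, 1]

From the dimensions of kernels of powers, the number of Jordan blocks of size at least j is d_j − d_{j−1} where d_j = dim ker(N^j) (with d_0 = 0). Computing the differences gives [2, 1, 1].
The number of blocks of size exactly k is (#blocks of size ≥ k) − (#blocks of size ≥ k + 1), so the partition is: 1 block(s) of size 1, 1 block(s) of size 3.
In nonincreasing order the block sizes are [3, 1].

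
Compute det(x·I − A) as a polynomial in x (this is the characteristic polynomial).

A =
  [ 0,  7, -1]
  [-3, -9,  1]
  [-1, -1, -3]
x^3 + 12*x^2 + 48*x + 64

Expanding det(x·I − A) (e.g. by cofactor expansion or by noting that A is similar to its Jordan form J, which has the same characteristic polynomial as A) gives
  χ_A(x) = x^3 + 12*x^2 + 48*x + 64
which factors as (x + 4)^3. The eigenvalues (with algebraic multiplicities) are λ = -4 with multiplicity 3.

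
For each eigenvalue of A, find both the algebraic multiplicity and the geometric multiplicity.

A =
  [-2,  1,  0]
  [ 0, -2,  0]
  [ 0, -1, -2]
λ = -2: alg = 3, geom = 2

Step 1 — factor the characteristic polynomial to read off the algebraic multiplicities:
  χ_A(x) = (x + 2)^3

Step 2 — compute geometric multiplicities via the rank-nullity identity g(λ) = n − rank(A − λI):
  rank(A − (-2)·I) = 1, so dim ker(A − (-2)·I) = n − 1 = 2

Summary:
  λ = -2: algebraic multiplicity = 3, geometric multiplicity = 2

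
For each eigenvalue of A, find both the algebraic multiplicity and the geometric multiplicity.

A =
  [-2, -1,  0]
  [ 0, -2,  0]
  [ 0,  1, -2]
λ = -2: alg = 3, geom = 2

Step 1 — factor the characteristic polynomial to read off the algebraic multiplicities:
  χ_A(x) = (x + 2)^3

Step 2 — compute geometric multiplicities via the rank-nullity identity g(λ) = n − rank(A − λI):
  rank(A − (-2)·I) = 1, so dim ker(A − (-2)·I) = n − 1 = 2

Summary:
  λ = -2: algebraic multiplicity = 3, geometric multiplicity = 2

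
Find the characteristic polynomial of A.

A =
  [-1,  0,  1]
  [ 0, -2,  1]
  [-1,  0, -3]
x^3 + 6*x^2 + 12*x + 8

Expanding det(x·I − A) (e.g. by cofactor expansion or by noting that A is similar to its Jordan form J, which has the same characteristic polynomial as A) gives
  χ_A(x) = x^3 + 6*x^2 + 12*x + 8
which factors as (x + 2)^3. The eigenvalues (with algebraic multiplicities) are λ = -2 with multiplicity 3.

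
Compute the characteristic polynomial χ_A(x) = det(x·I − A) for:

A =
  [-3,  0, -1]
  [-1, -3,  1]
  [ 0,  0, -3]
x^3 + 9*x^2 + 27*x + 27

Expanding det(x·I − A) (e.g. by cofactor expansion or by noting that A is similar to its Jordan form J, which has the same characteristic polynomial as A) gives
  χ_A(x) = x^3 + 9*x^2 + 27*x + 27
which factors as (x + 3)^3. The eigenvalues (with algebraic multiplicities) are λ = -3 with multiplicity 3.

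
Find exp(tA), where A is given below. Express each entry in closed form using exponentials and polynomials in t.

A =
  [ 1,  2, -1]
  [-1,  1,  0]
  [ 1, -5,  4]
e^{tA} =
  [-t^2*exp(2*t) - t*exp(2*t) + exp(2*t), t^2*exp(2*t)/2 + 2*t*exp(2*t), -t^2*exp(2*t)/2 - t*exp(2*t)]
  [t^2*exp(2*t) - t*exp(2*t), -t^2*exp(2*t)/2 - t*exp(2*t) + exp(2*t), t^2*exp(2*t)/2]
  [3*t^2*exp(2*t) + t*exp(2*t), -3*t^2*exp(2*t)/2 - 5*t*exp(2*t), 3*t^2*exp(2*t)/2 + 2*t*exp(2*t) + exp(2*t)]

Strategy: write A = P · J · P⁻¹ where J is a Jordan canonical form, so e^{tA} = P · e^{tJ} · P⁻¹, and e^{tJ} can be computed block-by-block.

A has Jordan form
J =
  [2, 1, 0]
  [0, 2, 1]
  [0, 0, 2]
(up to reordering of blocks).

Per-block formulas:
  For a 3×3 Jordan block J_3(2): exp(t · J_3(2)) = e^(2t)·(I + t·N + (t^2/2)·N^2), where N is the 3×3 nilpotent shift.

After assembling e^{tJ} and conjugating by P, we get:

e^{tA} =
  [-t^2*exp(2*t) - t*exp(2*t) + exp(2*t), t^2*exp(2*t)/2 + 2*t*exp(2*t), -t^2*exp(2*t)/2 - t*exp(2*t)]
  [t^2*exp(2*t) - t*exp(2*t), -t^2*exp(2*t)/2 - t*exp(2*t) + exp(2*t), t^2*exp(2*t)/2]
  [3*t^2*exp(2*t) + t*exp(2*t), -3*t^2*exp(2*t)/2 - 5*t*exp(2*t), 3*t^2*exp(2*t)/2 + 2*t*exp(2*t) + exp(2*t)]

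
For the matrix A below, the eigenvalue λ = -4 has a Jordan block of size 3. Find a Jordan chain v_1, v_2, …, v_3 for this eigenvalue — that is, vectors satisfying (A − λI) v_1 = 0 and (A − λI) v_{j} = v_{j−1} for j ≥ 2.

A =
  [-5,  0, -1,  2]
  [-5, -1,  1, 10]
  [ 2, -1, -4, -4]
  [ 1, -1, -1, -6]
A Jordan chain for λ = -4 of length 3:
v_1 = (1, 2, -1, 0)ᵀ
v_2 = (-1, -5, 2, 1)ᵀ
v_3 = (1, 0, 0, 0)ᵀ

Let N = A − (-4)·I. We want v_3 with N^3 v_3 = 0 but N^2 v_3 ≠ 0; then v_{j-1} := N · v_j for j = 3, …, 2.

Pick v_3 = (1, 0, 0, 0)ᵀ.
Then v_2 = N · v_3 = (-1, -5, 2, 1)ᵀ.
Then v_1 = N · v_2 = (1, 2, -1, 0)ᵀ.

Sanity check: (A − (-4)·I) v_1 = (0, 0, 0, 0)ᵀ = 0. ✓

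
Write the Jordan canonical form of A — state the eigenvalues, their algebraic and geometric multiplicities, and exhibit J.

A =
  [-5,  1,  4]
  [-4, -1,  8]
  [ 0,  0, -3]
J_2(-3) ⊕ J_1(-3)

The characteristic polynomial is
  det(x·I − A) = x^3 + 9*x^2 + 27*x + 27 = (x + 3)^3

Eigenvalues and multiplicities (the geometric multiplicity of λ is n − rank(A − λI), which equals the number of Jordan blocks for λ):
  λ = -3: algebraic multiplicity = 3, geometric multiplicity = 2

Determining the block sizes for each eigenvalue:
  λ = -3: 2 blocks summing to 3 forces exactly one block of size 2 and the rest size 1 → block sizes [2, 1]

Assembling the blocks gives a Jordan form
J =
  [-3,  1,  0]
  [ 0, -3,  0]
  [ 0,  0, -3]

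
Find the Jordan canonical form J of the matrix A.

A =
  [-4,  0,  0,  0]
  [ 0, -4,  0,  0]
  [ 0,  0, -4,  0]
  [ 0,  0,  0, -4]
J_1(-4) ⊕ J_1(-4) ⊕ J_1(-4) ⊕ J_1(-4)

The characteristic polynomial is
  det(x·I − A) = x^4 + 16*x^3 + 96*x^2 + 256*x + 256 = (x + 4)^4

Eigenvalues and multiplicities (the geometric multiplicity of λ is n − rank(A − λI), which equals the number of Jordan blocks for λ):
  λ = -4: algebraic multiplicity = 4, geometric multiplicity = 4

Determining the block sizes for each eigenvalue:
  λ = -4: gm = am = 4, so every block has size 1 → block sizes [1, 1, 1, 1]

Assembling the blocks gives a Jordan form
J =
  [-4,  0,  0,  0]
  [ 0, -4,  0,  0]
  [ 0,  0, -4,  0]
  [ 0,  0,  0, -4]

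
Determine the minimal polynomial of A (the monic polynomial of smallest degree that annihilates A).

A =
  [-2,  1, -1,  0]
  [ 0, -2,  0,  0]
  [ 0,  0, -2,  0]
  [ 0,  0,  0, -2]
x^2 + 4*x + 4

The characteristic polynomial is χ_A(x) = (x + 2)^4, so the eigenvalues are known. The minimal polynomial is
  m_A(x) = Π_λ (x − λ)^{k_λ}
where k_λ is the size of the *largest* Jordan block for λ (equivalently, the smallest k with (A − λI)^k v = 0 for every generalised eigenvector v of λ).

  λ = -2: largest Jordan block has size 2, contributing (x + 2)^2

So m_A(x) = (x + 2)^2 = x^2 + 4*x + 4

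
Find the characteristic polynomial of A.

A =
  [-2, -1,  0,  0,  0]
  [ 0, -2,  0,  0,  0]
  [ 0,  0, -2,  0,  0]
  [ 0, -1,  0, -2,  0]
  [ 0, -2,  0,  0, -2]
x^5 + 10*x^4 + 40*x^3 + 80*x^2 + 80*x + 32

Expanding det(x·I − A) (e.g. by cofactor expansion or by noting that A is similar to its Jordan form J, which has the same characteristic polynomial as A) gives
  χ_A(x) = x^5 + 10*x^4 + 40*x^3 + 80*x^2 + 80*x + 32
which factors as (x + 2)^5. The eigenvalues (with algebraic multiplicities) are λ = -2 with multiplicity 5.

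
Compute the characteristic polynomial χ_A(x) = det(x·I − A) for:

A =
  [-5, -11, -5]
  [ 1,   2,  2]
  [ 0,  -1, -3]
x^3 + 6*x^2 + 12*x + 8

Expanding det(x·I − A) (e.g. by cofactor expansion or by noting that A is similar to its Jordan form J, which has the same characteristic polynomial as A) gives
  χ_A(x) = x^3 + 6*x^2 + 12*x + 8
which factors as (x + 2)^3. The eigenvalues (with algebraic multiplicities) are λ = -2 with multiplicity 3.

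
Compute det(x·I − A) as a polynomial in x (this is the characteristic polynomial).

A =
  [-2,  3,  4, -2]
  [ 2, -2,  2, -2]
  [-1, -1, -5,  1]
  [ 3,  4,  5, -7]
x^4 + 16*x^3 + 96*x^2 + 256*x + 256

Expanding det(x·I − A) (e.g. by cofactor expansion or by noting that A is similar to its Jordan form J, which has the same characteristic polynomial as A) gives
  χ_A(x) = x^4 + 16*x^3 + 96*x^2 + 256*x + 256
which factors as (x + 4)^4. The eigenvalues (with algebraic multiplicities) are λ = -4 with multiplicity 4.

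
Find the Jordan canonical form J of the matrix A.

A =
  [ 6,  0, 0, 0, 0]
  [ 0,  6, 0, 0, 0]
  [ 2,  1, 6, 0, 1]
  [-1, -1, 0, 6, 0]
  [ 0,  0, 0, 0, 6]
J_2(6) ⊕ J_2(6) ⊕ J_1(6)

The characteristic polynomial is
  det(x·I − A) = x^5 - 30*x^4 + 360*x^3 - 2160*x^2 + 6480*x - 7776 = (x - 6)^5

Eigenvalues and multiplicities (the geometric multiplicity of λ is n − rank(A − λI), which equals the number of Jordan blocks for λ):
  λ = 6: algebraic multiplicity = 5, geometric multiplicity = 3

Determining the block sizes for each eigenvalue:
  λ = 6: with am = 5 and gm = 3, the partition is not yet determined (e.g. several partitions of 5 into 3 parts exist). Let N = A − (6)·I. Computing rank(N^1) = 2, rank(N^2) = 0; the number of blocks of size ≥ j is rank(N^{j−1}) − rank(N^j), giving [3, 2]. So we have 2 block(s) of size 2, 1 block(s) of size 1 → block sizes [2, 2, 1]

Assembling the blocks gives a Jordan form
J =
  [6, 1, 0, 0, 0]
  [0, 6, 0, 0, 0]
  [0, 0, 6, 1, 0]
  [0, 0, 0, 6, 0]
  [0, 0, 0, 0, 6]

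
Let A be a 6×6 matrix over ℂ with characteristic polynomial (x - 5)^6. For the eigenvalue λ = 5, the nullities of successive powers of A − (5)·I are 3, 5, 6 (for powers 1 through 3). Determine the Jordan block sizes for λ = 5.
Block sizes for λ = 5: [3, 2, 1]

From the dimensions of kernels of powers, the number of Jordan blocks of size at least j is d_j − d_{j−1} where d_j = dim ker(N^j) (with d_0 = 0). Computing the differences gives [3, 2, 1].
The number of blocks of size exactly k is (#blocks of size ≥ k) − (#blocks of size ≥ k + 1), so the partition is: 1 block(s) of size 1, 1 block(s) of size 2, 1 block(s) of size 3.
In nonincreasing order the block sizes are [3, 2, 1].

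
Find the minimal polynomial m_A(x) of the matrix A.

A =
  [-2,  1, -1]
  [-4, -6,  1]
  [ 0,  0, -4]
x^3 + 12*x^2 + 48*x + 64

The characteristic polynomial is χ_A(x) = (x + 4)^3, so the eigenvalues are known. The minimal polynomial is
  m_A(x) = Π_λ (x − λ)^{k_λ}
where k_λ is the size of the *largest* Jordan block for λ (equivalently, the smallest k with (A − λI)^k v = 0 for every generalised eigenvector v of λ).

  λ = -4: largest Jordan block has size 3, contributing (x + 4)^3

So m_A(x) = (x + 4)^3 = x^3 + 12*x^2 + 48*x + 64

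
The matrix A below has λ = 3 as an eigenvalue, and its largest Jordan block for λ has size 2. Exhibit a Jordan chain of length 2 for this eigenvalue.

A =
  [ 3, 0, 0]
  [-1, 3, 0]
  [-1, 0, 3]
A Jordan chain for λ = 3 of length 2:
v_1 = (0, -1, -1)ᵀ
v_2 = (1, 0, 0)ᵀ

Let N = A − (3)·I. We want v_2 with N^2 v_2 = 0 but N^1 v_2 ≠ 0; then v_{j-1} := N · v_j for j = 2, …, 2.

Pick v_2 = (1, 0, 0)ᵀ.
Then v_1 = N · v_2 = (0, -1, -1)ᵀ.

Sanity check: (A − (3)·I) v_1 = (0, 0, 0)ᵀ = 0. ✓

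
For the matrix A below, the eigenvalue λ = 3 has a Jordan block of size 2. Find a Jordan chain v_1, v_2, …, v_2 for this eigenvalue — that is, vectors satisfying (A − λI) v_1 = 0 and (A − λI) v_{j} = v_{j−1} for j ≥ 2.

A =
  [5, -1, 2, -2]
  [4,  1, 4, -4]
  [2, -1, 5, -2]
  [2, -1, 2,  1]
A Jordan chain for λ = 3 of length 2:
v_1 = (2, 4, 2, 2)ᵀ
v_2 = (1, 0, 0, 0)ᵀ

Let N = A − (3)·I. We want v_2 with N^2 v_2 = 0 but N^1 v_2 ≠ 0; then v_{j-1} := N · v_j for j = 2, …, 2.

Pick v_2 = (1, 0, 0, 0)ᵀ.
Then v_1 = N · v_2 = (2, 4, 2, 2)ᵀ.

Sanity check: (A − (3)·I) v_1 = (0, 0, 0, 0)ᵀ = 0. ✓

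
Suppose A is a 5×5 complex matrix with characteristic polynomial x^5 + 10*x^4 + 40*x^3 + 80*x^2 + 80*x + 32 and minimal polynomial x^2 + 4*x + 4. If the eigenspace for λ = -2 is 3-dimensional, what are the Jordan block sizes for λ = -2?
Block sizes for λ = -2: [2, 2, 1]

Step 1 — from the characteristic polynomial, algebraic multiplicity of λ = -2 is 5. From dim ker(A − (-2)·I) = 3, there are exactly 3 Jordan blocks for λ = -2.
Step 2 — from the minimal polynomial, the factor (x + 2)^2 tells us the largest block for λ = -2 has size 2.
Step 3 — with total size 5, 3 blocks, and largest block 2, the block sizes (in nonincreasing order) are [2, 2, 1].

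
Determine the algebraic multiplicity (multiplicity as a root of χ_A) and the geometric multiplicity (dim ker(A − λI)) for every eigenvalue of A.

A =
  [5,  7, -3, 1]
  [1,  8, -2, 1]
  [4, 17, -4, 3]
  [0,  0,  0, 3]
λ = 3: alg = 4, geom = 2

Step 1 — factor the characteristic polynomial to read off the algebraic multiplicities:
  χ_A(x) = (x - 3)^4

Step 2 — compute geometric multiplicities via the rank-nullity identity g(λ) = n − rank(A − λI):
  rank(A − (3)·I) = 2, so dim ker(A − (3)·I) = n − 2 = 2

Summary:
  λ = 3: algebraic multiplicity = 4, geometric multiplicity = 2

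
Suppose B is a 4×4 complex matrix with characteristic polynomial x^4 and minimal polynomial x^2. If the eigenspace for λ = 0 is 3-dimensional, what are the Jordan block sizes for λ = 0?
Block sizes for λ = 0: [2, 1, 1]

Step 1 — from the characteristic polynomial, algebraic multiplicity of λ = 0 is 4. From dim ker(B − (0)·I) = 3, there are exactly 3 Jordan blocks for λ = 0.
Step 2 — from the minimal polynomial, the factor (x − 0)^2 tells us the largest block for λ = 0 has size 2.
Step 3 — with total size 4, 3 blocks, and largest block 2, the block sizes (in nonincreasing order) are [2, 1, 1].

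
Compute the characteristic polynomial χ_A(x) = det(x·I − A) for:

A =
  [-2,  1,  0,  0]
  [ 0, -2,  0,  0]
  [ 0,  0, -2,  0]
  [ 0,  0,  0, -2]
x^4 + 8*x^3 + 24*x^2 + 32*x + 16

Expanding det(x·I − A) (e.g. by cofactor expansion or by noting that A is similar to its Jordan form J, which has the same characteristic polynomial as A) gives
  χ_A(x) = x^4 + 8*x^3 + 24*x^2 + 32*x + 16
which factors as (x + 2)^4. The eigenvalues (with algebraic multiplicities) are λ = -2 with multiplicity 4.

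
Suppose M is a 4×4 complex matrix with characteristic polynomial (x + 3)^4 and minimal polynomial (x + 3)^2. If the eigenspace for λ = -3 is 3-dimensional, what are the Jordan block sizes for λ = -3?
Block sizes for λ = -3: [2, 1, 1]

Step 1 — from the characteristic polynomial, algebraic multiplicity of λ = -3 is 4. From dim ker(M − (-3)·I) = 3, there are exactly 3 Jordan blocks for λ = -3.
Step 2 — from the minimal polynomial, the factor (x + 3)^2 tells us the largest block for λ = -3 has size 2.
Step 3 — with total size 4, 3 blocks, and largest block 2, the block sizes (in nonincreasing order) are [2, 1, 1].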